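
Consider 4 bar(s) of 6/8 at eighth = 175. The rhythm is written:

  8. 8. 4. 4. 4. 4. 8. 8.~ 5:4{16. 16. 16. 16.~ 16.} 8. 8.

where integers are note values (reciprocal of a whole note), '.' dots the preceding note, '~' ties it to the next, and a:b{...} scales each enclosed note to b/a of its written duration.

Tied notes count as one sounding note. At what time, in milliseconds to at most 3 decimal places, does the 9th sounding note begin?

1. 0.0ms @ 0 + 514.286ms (3/2)
2. 514.286ms @ 3/2 + 514.286ms (3/2)
3. 1028.571ms @ 3 + 1028.571ms (3)
4. 2057.143ms @ 6 + 1028.571ms (3)
5. 3085.714ms @ 9 + 1028.571ms (3)
6. 4114.286ms @ 12 + 1028.571ms (3)
7. 5142.857ms @ 15 + 514.286ms (3/2)
8. 5657.143ms @ 33/2 + 720.0ms (21/10)
9. 6377.143ms @ 93/5 + 205.714ms (3/5)
10. 6582.857ms @ 96/5 + 205.714ms (3/5)
11. 6788.571ms @ 99/5 + 411.429ms (6/5)
12. 7200.0ms @ 21 + 514.286ms (3/2)
13. 7714.286ms @ 45/2 + 514.286ms (3/2)

note 9 onset = 93/5b = 6377.143ms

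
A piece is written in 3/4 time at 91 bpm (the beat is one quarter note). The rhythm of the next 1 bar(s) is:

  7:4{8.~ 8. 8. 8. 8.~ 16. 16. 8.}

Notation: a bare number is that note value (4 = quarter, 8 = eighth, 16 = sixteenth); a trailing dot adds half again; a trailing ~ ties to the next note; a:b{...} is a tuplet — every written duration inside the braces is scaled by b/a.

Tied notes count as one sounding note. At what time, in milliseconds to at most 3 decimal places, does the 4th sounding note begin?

1. 0.0ms @ 0 + 565.149ms (6/7)
2. 565.149ms @ 6/7 + 282.575ms (3/7)
3. 847.724ms @ 9/7 + 282.575ms (3/7)
4. 1130.298ms @ 12/7 + 423.862ms (9/14)
5. 1554.16ms @ 33/14 + 141.287ms (3/14)
6. 1695.447ms @ 18/7 + 282.575ms (3/7)

note 4 onset = 12/7b = 1130.298ms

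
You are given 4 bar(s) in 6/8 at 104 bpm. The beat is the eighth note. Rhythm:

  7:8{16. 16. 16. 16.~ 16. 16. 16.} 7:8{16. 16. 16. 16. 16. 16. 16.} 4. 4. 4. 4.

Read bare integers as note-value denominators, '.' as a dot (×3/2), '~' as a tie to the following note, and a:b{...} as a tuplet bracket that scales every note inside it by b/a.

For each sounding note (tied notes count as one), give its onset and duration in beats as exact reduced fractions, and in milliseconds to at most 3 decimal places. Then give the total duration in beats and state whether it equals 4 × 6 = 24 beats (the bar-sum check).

1) 0.0ms=0b +494.505ms=6/7b
2) 494.505ms=6/7b +494.505ms=6/7b
3) 989.011ms=12/7b +494.505ms=6/7b
4) 1483.516ms=18/7b +989.011ms=12/7b
5) 2472.527ms=30/7b +494.505ms=6/7b
6) 2967.033ms=36/7b +494.505ms=6/7b
7) 3461.538ms=6b +494.505ms=6/7b
8) 3956.044ms=48/7b +494.505ms=6/7b
9) 4450.549ms=54/7b +494.505ms=6/7b
10) 4945.055ms=60/7b +494.505ms=6/7b
11) 5439.56ms=66/7b +494.505ms=6/7b
12) 5934.066ms=72/7b +494.505ms=6/7b
13) 6428.571ms=78/7b +494.505ms=6/7b
14) 6923.077ms=12b +1730.769ms=3b
15) 8653.846ms=15b +1730.769ms=3b
16) 10384.615ms=18b +1730.769ms=3b
17) 12115.385ms=21b +1730.769ms=3b
Σ=24b of 24 (104bpm 6/8) — PASS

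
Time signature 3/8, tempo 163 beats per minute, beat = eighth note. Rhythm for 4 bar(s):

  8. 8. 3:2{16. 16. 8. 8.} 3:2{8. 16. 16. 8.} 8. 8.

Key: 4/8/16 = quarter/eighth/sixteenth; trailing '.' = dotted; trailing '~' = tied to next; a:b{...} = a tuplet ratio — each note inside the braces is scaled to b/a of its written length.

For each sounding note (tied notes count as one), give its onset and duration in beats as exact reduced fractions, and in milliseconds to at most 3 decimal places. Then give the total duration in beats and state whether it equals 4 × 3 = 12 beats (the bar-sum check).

1) 0.0ms=0b +552.147ms=3/2b
2) 552.147ms=3/2b +552.147ms=3/2b
3) 1104.294ms=3b +184.049ms=1/2b
4) 1288.344ms=7/2b +184.049ms=1/2b
5) 1472.393ms=4b +368.098ms=1b
6) 1840.491ms=5b +368.098ms=1b
7) 2208.589ms=6b +368.098ms=1b
8) 2576.687ms=7b +184.049ms=1/2b
9) 2760.736ms=15/2b +184.049ms=1/2b
10) 2944.785ms=8b +368.098ms=1b
11) 3312.883ms=9b +552.147ms=3/2b
12) 3865.031ms=21/2b +552.147ms=3/2b
Σ=12b of 12 (163bpm 3/8) — PASS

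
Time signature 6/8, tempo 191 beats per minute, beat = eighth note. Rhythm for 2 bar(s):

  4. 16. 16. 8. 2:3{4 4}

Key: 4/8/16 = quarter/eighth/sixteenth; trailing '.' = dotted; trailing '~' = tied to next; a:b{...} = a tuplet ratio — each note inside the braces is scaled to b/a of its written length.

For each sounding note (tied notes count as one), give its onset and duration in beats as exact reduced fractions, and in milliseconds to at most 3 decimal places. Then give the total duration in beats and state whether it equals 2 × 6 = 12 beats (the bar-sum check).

1) 0.0ms=0b +942.408ms=3b
2) 942.408ms=3b +235.602ms=3/4b
3) 1178.01ms=15/4b +235.602ms=3/4b
4) 1413.613ms=9/2b +471.204ms=3/2b
5) 1884.817ms=6b +942.408ms=3b
6) 2827.225ms=9b +942.408ms=3b
Σ=12b of 12 (191bpm 6/8) — PASS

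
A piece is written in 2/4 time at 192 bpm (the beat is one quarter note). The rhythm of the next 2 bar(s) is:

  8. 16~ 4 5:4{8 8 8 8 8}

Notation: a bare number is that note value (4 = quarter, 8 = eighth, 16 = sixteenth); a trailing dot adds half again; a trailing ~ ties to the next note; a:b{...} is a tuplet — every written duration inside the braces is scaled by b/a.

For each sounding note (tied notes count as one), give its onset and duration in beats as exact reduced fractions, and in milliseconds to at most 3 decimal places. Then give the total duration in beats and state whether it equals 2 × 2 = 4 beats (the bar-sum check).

1) 0.0ms=0b +234.375ms=3/4b
2) 234.375ms=3/4b +390.625ms=5/4b
3) 625.0ms=2b +125.0ms=2/5b
4) 750.0ms=12/5b +125.0ms=2/5b
5) 875.0ms=14/5b +125.0ms=2/5b
6) 1000.0ms=16/5b +125.0ms=2/5b
7) 1125.0ms=18/5b +125.0ms=2/5b
Σ=4b of 4 (192bpm 2/4) — PASS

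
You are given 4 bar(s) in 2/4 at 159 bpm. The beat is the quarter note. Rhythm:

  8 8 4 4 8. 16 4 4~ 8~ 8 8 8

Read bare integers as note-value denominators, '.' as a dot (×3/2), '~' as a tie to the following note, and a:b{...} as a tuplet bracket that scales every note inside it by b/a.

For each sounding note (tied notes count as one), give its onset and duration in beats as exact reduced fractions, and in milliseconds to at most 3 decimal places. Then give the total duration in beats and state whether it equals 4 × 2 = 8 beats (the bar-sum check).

1) 0.0ms=0b +188.679ms=1/2b
2) 188.679ms=1/2b +188.679ms=1/2b
3) 377.358ms=1b +377.358ms=1b
4) 754.717ms=2b +377.358ms=1b
5) 1132.075ms=3b +283.019ms=3/4b
6) 1415.094ms=15/4b +94.34ms=1/4b
7) 1509.434ms=4b +377.358ms=1b
8) 1886.792ms=5b +754.717ms=2b
9) 2641.509ms=7b +188.679ms=1/2b
10) 2830.189ms=15/2b +188.679ms=1/2b
Σ=8b of 8 (159bpm 2/4) — PASS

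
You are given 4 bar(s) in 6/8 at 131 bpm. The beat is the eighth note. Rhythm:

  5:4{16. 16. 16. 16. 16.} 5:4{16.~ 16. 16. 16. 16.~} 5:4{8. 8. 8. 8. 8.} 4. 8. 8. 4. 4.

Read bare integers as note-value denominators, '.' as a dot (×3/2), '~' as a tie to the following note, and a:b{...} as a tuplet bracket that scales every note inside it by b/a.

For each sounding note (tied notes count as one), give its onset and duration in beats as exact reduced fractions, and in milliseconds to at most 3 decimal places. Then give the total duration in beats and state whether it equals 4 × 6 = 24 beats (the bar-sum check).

1) 0.0ms=0b +274.809ms=3/5b
2) 274.809ms=3/5b +274.809ms=3/5b
3) 549.618ms=6/5b +274.809ms=3/5b
4) 824.427ms=9/5b +274.809ms=3/5b
5) 1099.237ms=12/5b +274.809ms=3/5b
6) 1374.046ms=3b +549.618ms=6/5b
7) 1923.664ms=21/5b +274.809ms=3/5b
8) 2198.473ms=24/5b +274.809ms=3/5b
9) 2473.282ms=27/5b +824.427ms=9/5b
10) 3297.71ms=36/5b +549.618ms=6/5b
11) 3847.328ms=42/5b +549.618ms=6/5b
12) 4396.947ms=48/5b +549.618ms=6/5b
13) 4946.565ms=54/5b +549.618ms=6/5b
14) 5496.183ms=12b +1374.046ms=3b
15) 6870.229ms=15b +687.023ms=3/2b
16) 7557.252ms=33/2b +687.023ms=3/2b
17) 8244.275ms=18b +1374.046ms=3b
18) 9618.321ms=21b +1374.046ms=3b
Σ=24b of 24 (131bpm 6/8) — PASS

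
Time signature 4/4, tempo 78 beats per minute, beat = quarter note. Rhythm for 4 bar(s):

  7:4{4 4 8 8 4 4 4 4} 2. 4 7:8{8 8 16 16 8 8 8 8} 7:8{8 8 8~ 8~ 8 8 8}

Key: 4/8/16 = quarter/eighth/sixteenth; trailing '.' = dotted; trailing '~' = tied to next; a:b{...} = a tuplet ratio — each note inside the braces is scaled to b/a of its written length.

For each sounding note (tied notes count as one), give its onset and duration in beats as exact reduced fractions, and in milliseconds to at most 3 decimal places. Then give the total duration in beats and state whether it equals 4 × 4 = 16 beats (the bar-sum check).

1) 0.0ms=0b +439.56ms=4/7b
2) 439.56ms=4/7b +439.56ms=4/7b
3) 879.121ms=8/7b +219.78ms=2/7b
4) 1098.901ms=10/7b +219.78ms=2/7b
5) 1318.681ms=12/7b +439.56ms=4/7b
6) 1758.242ms=16/7b +439.56ms=4/7b
7) 2197.802ms=20/7b +439.56ms=4/7b
8) 2637.363ms=24/7b +439.56ms=4/7b
9) 3076.923ms=4b +2307.692ms=3b
10) 5384.615ms=7b +769.231ms=1b
11) 6153.846ms=8b +439.56ms=4/7b
12) 6593.407ms=60/7b +439.56ms=4/7b
13) 7032.967ms=64/7b +219.78ms=2/7b
14) 7252.747ms=66/7b +219.78ms=2/7b
15) 7472.527ms=68/7b +439.56ms=4/7b
16) 7912.088ms=72/7b +439.56ms=4/7b
17) 8351.648ms=76/7b +439.56ms=4/7b
18) 8791.209ms=80/7b +439.56ms=4/7b
19) 9230.769ms=12b +439.56ms=4/7b
20) 9670.33ms=88/7b +439.56ms=4/7b
21) 10109.89ms=92/7b +1318.681ms=12/7b
22) 11428.571ms=104/7b +439.56ms=4/7b
23) 11868.132ms=108/7b +439.56ms=4/7b
Σ=16b of 16 (78bpm 4/4) — PASS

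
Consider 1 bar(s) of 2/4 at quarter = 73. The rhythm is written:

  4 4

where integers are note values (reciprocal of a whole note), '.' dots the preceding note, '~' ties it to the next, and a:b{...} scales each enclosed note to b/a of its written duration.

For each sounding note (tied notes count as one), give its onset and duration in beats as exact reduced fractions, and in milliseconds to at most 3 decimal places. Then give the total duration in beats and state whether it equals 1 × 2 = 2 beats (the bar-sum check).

1) 0.0ms=0b +821.918ms=1b
2) 821.918ms=1b +821.918ms=1b
Σ=2b of 2 (73bpm 2/4) — PASS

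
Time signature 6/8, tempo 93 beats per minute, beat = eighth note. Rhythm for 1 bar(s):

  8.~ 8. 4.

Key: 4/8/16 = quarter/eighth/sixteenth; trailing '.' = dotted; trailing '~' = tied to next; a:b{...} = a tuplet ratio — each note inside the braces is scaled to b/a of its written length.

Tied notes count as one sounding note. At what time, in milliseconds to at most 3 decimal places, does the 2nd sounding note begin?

1. 0.0ms @ 0 + 1935.484ms (3)
2. 1935.484ms @ 3 + 1935.484ms (3)

note 2 onset = 3b = 1935.484ms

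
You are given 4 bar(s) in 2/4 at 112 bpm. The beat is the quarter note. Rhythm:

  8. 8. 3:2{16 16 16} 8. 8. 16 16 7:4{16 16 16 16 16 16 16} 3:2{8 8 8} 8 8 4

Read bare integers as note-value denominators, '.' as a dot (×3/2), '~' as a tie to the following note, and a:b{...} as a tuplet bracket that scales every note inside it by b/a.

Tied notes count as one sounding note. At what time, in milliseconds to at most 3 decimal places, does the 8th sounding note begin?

note 8 onset = 7/2b = 1875.0ms

1. 0.0ms @ 0 + 401.786ms (3/4)
2. 401.786ms @ 3/4 + 401.786ms (3/4)
3. 803.571ms @ 3/2 + 89.286ms (1/6)
4. 892.857ms @ 5/3 + 89.286ms (1/6)
5. 982.143ms @ 11/6 + 89.286ms (1/6)
6. 1071.429ms @ 2 + 401.786ms (3/4)
7. 1473.214ms @ 11/4 + 401.786ms (3/4)
8. 1875.0ms @ 7/2 + 133.929ms (1/4)
9. 2008.929ms @ 15/4 + 133.929ms (1/4)
10. 2142.857ms @ 4 + 76.531ms (1/7)
11. 2219.388ms @ 29/7 + 76.531ms (1/7)
12. 2295.918ms @ 30/7 + 76.531ms (1/7)
13. 2372.449ms @ 31/7 + 76.531ms (1/7)
14. 2448.98ms @ 32/7 + 76.531ms (1/7)
15. 2525.51ms @ 33/7 + 76.531ms (1/7)
16. 2602.041ms @ 34/7 + 76.531ms (1/7)
17. 2678.571ms @ 5 + 178.571ms (1/3)
18. 2857.143ms @ 16/3 + 178.571ms (1/3)
19. 3035.714ms @ 17/3 + 178.571ms (1/3)
20. 3214.286ms @ 6 + 267.857ms (1/2)
21. 3482.143ms @ 13/2 + 267.857ms (1/2)
22. 3750.0ms @ 7 + 535.714ms (1)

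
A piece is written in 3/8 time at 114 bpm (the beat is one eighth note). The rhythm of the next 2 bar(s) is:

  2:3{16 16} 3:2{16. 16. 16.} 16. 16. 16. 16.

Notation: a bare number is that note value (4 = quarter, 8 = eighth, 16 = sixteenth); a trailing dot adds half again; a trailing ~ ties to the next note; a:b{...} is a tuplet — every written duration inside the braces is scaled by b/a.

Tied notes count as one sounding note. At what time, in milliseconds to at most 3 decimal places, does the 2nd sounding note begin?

note 2 onset = 3/4b = 394.737ms

1. 0.0ms @ 0 + 394.737ms (3/4)
2. 394.737ms @ 3/4 + 394.737ms (3/4)
3. 789.474ms @ 3/2 + 263.158ms (1/2)
4. 1052.632ms @ 2 + 263.158ms (1/2)
5. 1315.789ms @ 5/2 + 263.158ms (1/2)
6. 1578.947ms @ 3 + 394.737ms (3/4)
7. 1973.684ms @ 15/4 + 394.737ms (3/4)
8. 2368.421ms @ 9/2 + 394.737ms (3/4)
9. 2763.158ms @ 21/4 + 394.737ms (3/4)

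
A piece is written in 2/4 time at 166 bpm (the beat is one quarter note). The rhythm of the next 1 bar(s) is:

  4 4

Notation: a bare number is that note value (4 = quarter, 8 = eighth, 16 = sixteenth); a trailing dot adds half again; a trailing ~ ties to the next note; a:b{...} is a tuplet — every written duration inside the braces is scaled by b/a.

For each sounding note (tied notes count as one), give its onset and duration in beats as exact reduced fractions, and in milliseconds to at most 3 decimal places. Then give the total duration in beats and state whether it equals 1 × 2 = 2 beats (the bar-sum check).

1) 0.0ms=0b +361.446ms=1b
2) 361.446ms=1b +361.446ms=1b
Σ=2b of 2 (166bpm 2/4) — PASS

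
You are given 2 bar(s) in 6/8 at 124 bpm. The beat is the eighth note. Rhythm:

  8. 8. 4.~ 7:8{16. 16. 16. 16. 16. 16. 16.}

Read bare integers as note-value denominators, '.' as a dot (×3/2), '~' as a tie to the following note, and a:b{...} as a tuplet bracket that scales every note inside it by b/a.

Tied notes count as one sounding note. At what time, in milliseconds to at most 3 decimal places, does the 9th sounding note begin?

note 9 onset = 78/7b = 5391.705ms

1. 0.0ms @ 0 + 725.806ms (3/2)
2. 725.806ms @ 3/2 + 725.806ms (3/2)
3. 1451.613ms @ 3 + 1866.359ms (27/7)
4. 3317.972ms @ 48/7 + 414.747ms (6/7)
5. 3732.719ms @ 54/7 + 414.747ms (6/7)
6. 4147.465ms @ 60/7 + 414.747ms (6/7)
7. 4562.212ms @ 66/7 + 414.747ms (6/7)
8. 4976.959ms @ 72/7 + 414.747ms (6/7)
9. 5391.705ms @ 78/7 + 414.747ms (6/7)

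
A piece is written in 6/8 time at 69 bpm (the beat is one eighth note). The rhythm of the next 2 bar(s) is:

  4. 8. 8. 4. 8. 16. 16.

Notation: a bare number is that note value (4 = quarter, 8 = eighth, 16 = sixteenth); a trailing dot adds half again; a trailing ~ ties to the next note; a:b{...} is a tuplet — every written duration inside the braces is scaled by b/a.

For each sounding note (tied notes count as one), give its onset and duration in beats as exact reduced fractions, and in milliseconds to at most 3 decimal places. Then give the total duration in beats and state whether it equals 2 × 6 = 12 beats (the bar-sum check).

1) 0.0ms=0b +2608.696ms=3b
2) 2608.696ms=3b +1304.348ms=3/2b
3) 3913.043ms=9/2b +1304.348ms=3/2b
4) 5217.391ms=6b +2608.696ms=3b
5) 7826.087ms=9b +1304.348ms=3/2b
6) 9130.435ms=21/2b +652.174ms=3/4b
7) 9782.609ms=45/4b +652.174ms=3/4b
Σ=12b of 12 (69bpm 6/8) — PASS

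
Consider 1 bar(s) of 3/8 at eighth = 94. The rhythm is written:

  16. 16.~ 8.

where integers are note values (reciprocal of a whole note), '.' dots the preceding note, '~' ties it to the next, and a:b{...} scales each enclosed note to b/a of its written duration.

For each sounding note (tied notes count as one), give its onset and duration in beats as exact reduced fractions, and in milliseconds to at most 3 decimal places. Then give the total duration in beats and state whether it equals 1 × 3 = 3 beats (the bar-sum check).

1) 0.0ms=0b +478.723ms=3/4b
2) 478.723ms=3/4b +1436.17ms=9/4b
Σ=3b of 3 (94bpm 3/8) — PASS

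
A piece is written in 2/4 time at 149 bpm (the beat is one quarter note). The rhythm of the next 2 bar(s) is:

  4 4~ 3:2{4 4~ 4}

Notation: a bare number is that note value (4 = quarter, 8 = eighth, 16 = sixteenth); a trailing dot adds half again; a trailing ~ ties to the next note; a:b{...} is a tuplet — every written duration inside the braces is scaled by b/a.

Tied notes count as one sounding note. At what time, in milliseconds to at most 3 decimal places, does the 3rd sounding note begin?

note 3 onset = 8/3b = 1073.826ms

1. 0.0ms @ 0 + 402.685ms (1)
2. 402.685ms @ 1 + 671.141ms (5/3)
3. 1073.826ms @ 8/3 + 536.913ms (4/3)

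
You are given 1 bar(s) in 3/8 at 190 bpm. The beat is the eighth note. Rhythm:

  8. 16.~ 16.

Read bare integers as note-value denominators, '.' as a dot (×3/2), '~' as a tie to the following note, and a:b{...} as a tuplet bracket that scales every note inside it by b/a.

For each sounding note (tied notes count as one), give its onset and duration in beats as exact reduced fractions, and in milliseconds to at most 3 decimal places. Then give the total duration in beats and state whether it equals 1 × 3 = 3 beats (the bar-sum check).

1) 0.0ms=0b +473.684ms=3/2b
2) 473.684ms=3/2b +473.684ms=3/2b
Σ=3b of 3 (190bpm 3/8) — PASS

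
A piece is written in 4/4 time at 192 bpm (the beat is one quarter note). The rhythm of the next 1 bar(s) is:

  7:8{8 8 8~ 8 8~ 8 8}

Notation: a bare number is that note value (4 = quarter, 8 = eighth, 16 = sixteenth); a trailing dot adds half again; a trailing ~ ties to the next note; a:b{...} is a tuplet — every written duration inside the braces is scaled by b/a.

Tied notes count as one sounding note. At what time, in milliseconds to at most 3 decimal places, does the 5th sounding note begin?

note 5 onset = 24/7b = 1071.429ms

1. 0.0ms @ 0 + 178.571ms (4/7)
2. 178.571ms @ 4/7 + 178.571ms (4/7)
3. 357.143ms @ 8/7 + 357.143ms (8/7)
4. 714.286ms @ 16/7 + 357.143ms (8/7)
5. 1071.429ms @ 24/7 + 178.571ms (4/7)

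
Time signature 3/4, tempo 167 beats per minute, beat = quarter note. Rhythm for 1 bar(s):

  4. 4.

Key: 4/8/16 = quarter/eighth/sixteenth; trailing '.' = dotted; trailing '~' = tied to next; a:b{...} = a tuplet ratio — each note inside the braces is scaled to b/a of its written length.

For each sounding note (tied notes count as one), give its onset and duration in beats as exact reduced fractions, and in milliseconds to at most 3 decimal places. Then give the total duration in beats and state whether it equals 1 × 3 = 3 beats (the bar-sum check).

1) 0.0ms=0b +538.922ms=3/2b
2) 538.922ms=3/2b +538.922ms=3/2b
Σ=3b of 3 (167bpm 3/4) — PASS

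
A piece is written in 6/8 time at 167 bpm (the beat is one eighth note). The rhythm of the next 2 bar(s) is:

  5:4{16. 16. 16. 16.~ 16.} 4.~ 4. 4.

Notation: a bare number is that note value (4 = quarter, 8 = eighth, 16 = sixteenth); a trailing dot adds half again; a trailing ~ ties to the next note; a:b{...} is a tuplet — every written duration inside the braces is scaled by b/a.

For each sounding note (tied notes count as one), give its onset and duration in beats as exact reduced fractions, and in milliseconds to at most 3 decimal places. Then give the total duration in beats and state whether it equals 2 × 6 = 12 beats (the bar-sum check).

1) 0.0ms=0b +215.569ms=3/5b
2) 215.569ms=3/5b +215.569ms=3/5b
3) 431.138ms=6/5b +215.569ms=3/5b
4) 646.707ms=9/5b +431.138ms=6/5b
5) 1077.844ms=3b +2155.689ms=6b
6) 3233.533ms=9b +1077.844ms=3b
Σ=12b of 12 (167bpm 6/8) — PASS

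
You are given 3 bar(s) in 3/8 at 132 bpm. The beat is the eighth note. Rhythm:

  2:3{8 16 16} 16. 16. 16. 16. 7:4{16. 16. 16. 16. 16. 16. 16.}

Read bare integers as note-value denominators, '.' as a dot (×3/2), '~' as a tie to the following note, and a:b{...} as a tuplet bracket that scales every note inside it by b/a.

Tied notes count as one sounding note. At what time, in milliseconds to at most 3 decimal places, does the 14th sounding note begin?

1. 0.0ms @ 0 + 681.818ms (3/2)
2. 681.818ms @ 3/2 + 340.909ms (3/4)
3. 1022.727ms @ 9/4 + 340.909ms (3/4)
4. 1363.636ms @ 3 + 340.909ms (3/4)
5. 1704.545ms @ 15/4 + 340.909ms (3/4)
6. 2045.455ms @ 9/2 + 340.909ms (3/4)
7. 2386.364ms @ 21/4 + 340.909ms (3/4)
8. 2727.273ms @ 6 + 194.805ms (3/7)
9. 2922.078ms @ 45/7 + 194.805ms (3/7)
10. 3116.883ms @ 48/7 + 194.805ms (3/7)
11. 3311.688ms @ 51/7 + 194.805ms (3/7)
12. 3506.494ms @ 54/7 + 194.805ms (3/7)
13. 3701.299ms @ 57/7 + 194.805ms (3/7)
14. 3896.104ms @ 60/7 + 194.805ms (3/7)

note 14 onset = 60/7b = 3896.104ms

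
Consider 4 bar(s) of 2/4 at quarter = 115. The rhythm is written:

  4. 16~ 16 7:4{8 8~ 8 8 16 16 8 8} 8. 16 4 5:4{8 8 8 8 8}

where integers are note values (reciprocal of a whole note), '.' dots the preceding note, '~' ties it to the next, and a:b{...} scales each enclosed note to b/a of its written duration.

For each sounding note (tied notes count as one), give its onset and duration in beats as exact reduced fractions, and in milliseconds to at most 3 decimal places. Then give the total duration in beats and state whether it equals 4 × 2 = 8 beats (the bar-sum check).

1) 0.0ms=0b +782.609ms=3/2b
2) 782.609ms=3/2b +260.87ms=1/2b
3) 1043.478ms=2b +149.068ms=2/7b
4) 1192.547ms=16/7b +298.137ms=4/7b
5) 1490.683ms=20/7b +149.068ms=2/7b
6) 1639.752ms=22/7b +74.534ms=1/7b
7) 1714.286ms=23/7b +74.534ms=1/7b
8) 1788.82ms=24/7b +149.068ms=2/7b
9) 1937.888ms=26/7b +149.068ms=2/7b
10) 2086.957ms=4b +391.304ms=3/4b
11) 2478.261ms=19/4b +130.435ms=1/4b
12) 2608.696ms=5b +521.739ms=1b
13) 3130.435ms=6b +208.696ms=2/5b
14) 3339.13ms=32/5b +208.696ms=2/5b
15) 3547.826ms=34/5b +208.696ms=2/5b
16) 3756.522ms=36/5b +208.696ms=2/5b
17) 3965.217ms=38/5b +208.696ms=2/5b
Σ=8b of 8 (115bpm 2/4) — PASS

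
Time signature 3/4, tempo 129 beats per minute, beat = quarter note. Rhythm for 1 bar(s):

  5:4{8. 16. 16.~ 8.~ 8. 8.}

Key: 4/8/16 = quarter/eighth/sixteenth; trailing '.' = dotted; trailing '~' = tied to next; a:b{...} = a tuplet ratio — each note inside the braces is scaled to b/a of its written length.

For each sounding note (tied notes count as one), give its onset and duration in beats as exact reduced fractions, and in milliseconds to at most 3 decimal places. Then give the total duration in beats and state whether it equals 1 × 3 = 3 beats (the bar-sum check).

1) 0.0ms=0b +279.07ms=3/5b
2) 279.07ms=3/5b +139.535ms=3/10b
3) 418.605ms=9/10b +697.674ms=3/2b
4) 1116.279ms=12/5b +279.07ms=3/5b
Σ=3b of 3 (129bpm 3/4) — PASS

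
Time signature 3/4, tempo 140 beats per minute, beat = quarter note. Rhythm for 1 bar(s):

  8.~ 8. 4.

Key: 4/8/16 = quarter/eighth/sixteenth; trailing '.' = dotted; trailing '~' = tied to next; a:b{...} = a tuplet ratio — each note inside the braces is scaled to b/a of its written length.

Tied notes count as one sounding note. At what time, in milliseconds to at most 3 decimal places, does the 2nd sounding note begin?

note 2 onset = 3/2b = 642.857ms

1. 0.0ms @ 0 + 642.857ms (3/2)
2. 642.857ms @ 3/2 + 642.857ms (3/2)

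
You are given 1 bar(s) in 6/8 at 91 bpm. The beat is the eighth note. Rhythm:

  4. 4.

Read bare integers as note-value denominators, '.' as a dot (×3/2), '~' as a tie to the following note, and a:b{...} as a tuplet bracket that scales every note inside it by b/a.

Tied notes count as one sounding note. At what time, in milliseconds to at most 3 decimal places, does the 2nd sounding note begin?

note 2 onset = 3b = 1978.022ms

1. 0.0ms @ 0 + 1978.022ms (3)
2. 1978.022ms @ 3 + 1978.022ms (3)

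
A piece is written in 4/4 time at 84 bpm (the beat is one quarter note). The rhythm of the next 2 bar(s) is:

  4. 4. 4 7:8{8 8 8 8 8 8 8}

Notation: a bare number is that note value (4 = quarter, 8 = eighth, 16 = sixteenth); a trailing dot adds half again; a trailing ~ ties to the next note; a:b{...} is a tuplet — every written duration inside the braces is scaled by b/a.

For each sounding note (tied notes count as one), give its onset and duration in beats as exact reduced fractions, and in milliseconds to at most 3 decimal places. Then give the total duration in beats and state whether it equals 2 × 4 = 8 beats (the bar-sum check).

1) 0.0ms=0b +1071.429ms=3/2b
2) 1071.429ms=3/2b +1071.429ms=3/2b
3) 2142.857ms=3b +714.286ms=1b
4) 2857.143ms=4b +408.163ms=4/7b
5) 3265.306ms=32/7b +408.163ms=4/7b
6) 3673.469ms=36/7b +408.163ms=4/7b
7) 4081.633ms=40/7b +408.163ms=4/7b
8) 4489.796ms=44/7b +408.163ms=4/7b
9) 4897.959ms=48/7b +408.163ms=4/7b
10) 5306.122ms=52/7b +408.163ms=4/7b
Σ=8b of 8 (84bpm 4/4) — PASS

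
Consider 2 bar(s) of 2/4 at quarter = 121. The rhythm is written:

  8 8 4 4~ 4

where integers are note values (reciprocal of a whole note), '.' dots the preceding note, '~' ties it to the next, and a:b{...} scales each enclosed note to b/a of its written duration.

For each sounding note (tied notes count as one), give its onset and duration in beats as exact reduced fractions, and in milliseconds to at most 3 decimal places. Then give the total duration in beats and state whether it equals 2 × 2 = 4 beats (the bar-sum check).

1) 0.0ms=0b +247.934ms=1/2b
2) 247.934ms=1/2b +247.934ms=1/2b
3) 495.868ms=1b +495.868ms=1b
4) 991.736ms=2b +991.736ms=2b
Σ=4b of 4 (121bpm 2/4) — PASS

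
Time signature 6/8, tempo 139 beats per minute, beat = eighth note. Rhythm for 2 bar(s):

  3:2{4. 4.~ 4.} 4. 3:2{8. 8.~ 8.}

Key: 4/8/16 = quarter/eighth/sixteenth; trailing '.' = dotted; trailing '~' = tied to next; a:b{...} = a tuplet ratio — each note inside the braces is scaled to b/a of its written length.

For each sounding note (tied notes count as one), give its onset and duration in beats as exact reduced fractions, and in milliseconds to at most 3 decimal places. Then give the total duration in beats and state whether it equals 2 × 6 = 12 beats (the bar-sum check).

1) 0.0ms=0b +863.309ms=2b
2) 863.309ms=2b +1726.619ms=4b
3) 2589.928ms=6b +1294.964ms=3b
4) 3884.892ms=9b +431.655ms=1b
5) 4316.547ms=10b +863.309ms=2b
Σ=12b of 12 (139bpm 6/8) — PASS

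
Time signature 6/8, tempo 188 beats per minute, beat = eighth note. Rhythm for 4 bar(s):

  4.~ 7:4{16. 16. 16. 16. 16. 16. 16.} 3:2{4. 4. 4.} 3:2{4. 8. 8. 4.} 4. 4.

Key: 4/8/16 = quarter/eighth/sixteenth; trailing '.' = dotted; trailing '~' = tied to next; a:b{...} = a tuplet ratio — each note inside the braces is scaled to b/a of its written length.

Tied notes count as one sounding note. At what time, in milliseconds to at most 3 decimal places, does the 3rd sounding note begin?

1. 0.0ms @ 0 + 1094.225ms (24/7)
2. 1094.225ms @ 24/7 + 136.778ms (3/7)
3. 1231.003ms @ 27/7 + 136.778ms (3/7)
4. 1367.781ms @ 30/7 + 136.778ms (3/7)
5. 1504.559ms @ 33/7 + 136.778ms (3/7)
6. 1641.337ms @ 36/7 + 136.778ms (3/7)
7. 1778.116ms @ 39/7 + 136.778ms (3/7)
8. 1914.894ms @ 6 + 638.298ms (2)
9. 2553.191ms @ 8 + 638.298ms (2)
10. 3191.489ms @ 10 + 638.298ms (2)
11. 3829.787ms @ 12 + 638.298ms (2)
12. 4468.085ms @ 14 + 319.149ms (1)
13. 4787.234ms @ 15 + 319.149ms (1)
14. 5106.383ms @ 16 + 638.298ms (2)
15. 5744.681ms @ 18 + 957.447ms (3)
16. 6702.128ms @ 21 + 957.447ms (3)

note 3 onset = 27/7b = 1231.003ms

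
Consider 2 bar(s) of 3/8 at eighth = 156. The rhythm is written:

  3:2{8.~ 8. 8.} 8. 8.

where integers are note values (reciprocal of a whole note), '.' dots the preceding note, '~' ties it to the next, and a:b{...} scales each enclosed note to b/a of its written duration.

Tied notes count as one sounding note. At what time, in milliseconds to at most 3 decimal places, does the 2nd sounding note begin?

1. 0.0ms @ 0 + 769.231ms (2)
2. 769.231ms @ 2 + 384.615ms (1)
3. 1153.846ms @ 3 + 576.923ms (3/2)
4. 1730.769ms @ 9/2 + 576.923ms (3/2)

note 2 onset = 2b = 769.231ms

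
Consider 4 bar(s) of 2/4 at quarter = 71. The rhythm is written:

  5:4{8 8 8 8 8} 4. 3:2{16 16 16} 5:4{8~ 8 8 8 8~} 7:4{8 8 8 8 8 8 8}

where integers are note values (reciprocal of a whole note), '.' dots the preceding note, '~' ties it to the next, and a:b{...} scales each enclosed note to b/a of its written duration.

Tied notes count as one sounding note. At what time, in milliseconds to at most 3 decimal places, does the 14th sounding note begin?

1. 0.0ms @ 0 + 338.028ms (2/5)
2. 338.028ms @ 2/5 + 338.028ms (2/5)
3. 676.056ms @ 4/5 + 338.028ms (2/5)
4. 1014.085ms @ 6/5 + 338.028ms (2/5)
5. 1352.113ms @ 8/5 + 338.028ms (2/5)
6. 1690.141ms @ 2 + 1267.606ms (3/2)
7. 2957.746ms @ 7/2 + 140.845ms (1/6)
8. 3098.592ms @ 11/3 + 140.845ms (1/6)
9. 3239.437ms @ 23/6 + 140.845ms (1/6)
10. 3380.282ms @ 4 + 676.056ms (4/5)
11. 4056.338ms @ 24/5 + 338.028ms (2/5)
12. 4394.366ms @ 26/5 + 338.028ms (2/5)
13. 4732.394ms @ 28/5 + 579.477ms (24/35)
14. 5311.871ms @ 44/7 + 241.449ms (2/7)
15. 5553.32ms @ 46/7 + 241.449ms (2/7)
16. 5794.769ms @ 48/7 + 241.449ms (2/7)
17. 6036.217ms @ 50/7 + 241.449ms (2/7)
18. 6277.666ms @ 52/7 + 241.449ms (2/7)
19. 6519.115ms @ 54/7 + 241.449ms (2/7)

note 14 onset = 44/7b = 5311.871ms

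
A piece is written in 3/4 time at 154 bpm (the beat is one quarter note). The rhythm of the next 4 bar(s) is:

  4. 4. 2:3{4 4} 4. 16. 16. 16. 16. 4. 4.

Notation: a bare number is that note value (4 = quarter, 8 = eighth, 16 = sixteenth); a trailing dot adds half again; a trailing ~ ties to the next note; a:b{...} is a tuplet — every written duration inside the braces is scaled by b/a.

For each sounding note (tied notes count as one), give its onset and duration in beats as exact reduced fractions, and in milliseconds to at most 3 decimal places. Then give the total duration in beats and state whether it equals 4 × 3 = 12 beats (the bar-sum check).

1) 0.0ms=0b +584.416ms=3/2b
2) 584.416ms=3/2b +584.416ms=3/2b
3) 1168.831ms=3b +584.416ms=3/2b
4) 1753.247ms=9/2b +584.416ms=3/2b
5) 2337.662ms=6b +584.416ms=3/2b
6) 2922.078ms=15/2b +146.104ms=3/8b
7) 3068.182ms=63/8b +146.104ms=3/8b
8) 3214.286ms=33/4b +146.104ms=3/8b
9) 3360.39ms=69/8b +146.104ms=3/8b
10) 3506.494ms=9b +584.416ms=3/2b
11) 4090.909ms=21/2b +584.416ms=3/2b
Σ=12b of 12 (154bpm 3/4) — PASS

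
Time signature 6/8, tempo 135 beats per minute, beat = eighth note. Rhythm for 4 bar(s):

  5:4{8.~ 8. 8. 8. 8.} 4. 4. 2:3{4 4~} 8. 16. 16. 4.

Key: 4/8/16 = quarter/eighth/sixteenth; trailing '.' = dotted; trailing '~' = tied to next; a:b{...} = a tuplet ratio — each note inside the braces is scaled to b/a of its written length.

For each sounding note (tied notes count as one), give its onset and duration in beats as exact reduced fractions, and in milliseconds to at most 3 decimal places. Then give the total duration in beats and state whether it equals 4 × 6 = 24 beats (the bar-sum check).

1) 0.0ms=0b +1066.667ms=12/5b
2) 1066.667ms=12/5b +533.333ms=6/5b
3) 1600.0ms=18/5b +533.333ms=6/5b
4) 2133.333ms=24/5b +533.333ms=6/5b
5) 2666.667ms=6b +1333.333ms=3b
6) 4000.0ms=9b +1333.333ms=3b
7) 5333.333ms=12b +1333.333ms=3b
8) 6666.667ms=15b +2000.0ms=9/2b
9) 8666.667ms=39/2b +333.333ms=3/4b
10) 9000.0ms=81/4b +333.333ms=3/4b
11) 9333.333ms=21b +1333.333ms=3b
Σ=24b of 24 (135bpm 6/8) — PASS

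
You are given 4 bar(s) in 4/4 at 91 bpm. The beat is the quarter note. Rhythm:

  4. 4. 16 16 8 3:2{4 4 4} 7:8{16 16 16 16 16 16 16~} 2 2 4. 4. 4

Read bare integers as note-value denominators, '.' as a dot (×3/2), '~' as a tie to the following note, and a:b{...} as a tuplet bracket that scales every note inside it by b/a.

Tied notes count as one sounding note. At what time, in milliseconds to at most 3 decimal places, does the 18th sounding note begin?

note 18 onset = 27/2b = 8901.099ms

1. 0.0ms @ 0 + 989.011ms (3/2)
2. 989.011ms @ 3/2 + 989.011ms (3/2)
3. 1978.022ms @ 3 + 164.835ms (1/4)
4. 2142.857ms @ 13/4 + 164.835ms (1/4)
5. 2307.692ms @ 7/2 + 329.67ms (1/2)
6. 2637.363ms @ 4 + 439.56ms (2/3)
7. 3076.923ms @ 14/3 + 439.56ms (2/3)
8. 3516.484ms @ 16/3 + 439.56ms (2/3)
9. 3956.044ms @ 6 + 188.383ms (2/7)
10. 4144.427ms @ 44/7 + 188.383ms (2/7)
11. 4332.81ms @ 46/7 + 188.383ms (2/7)
12. 4521.193ms @ 48/7 + 188.383ms (2/7)
13. 4709.576ms @ 50/7 + 188.383ms (2/7)
14. 4897.959ms @ 52/7 + 188.383ms (2/7)
15. 5086.342ms @ 54/7 + 1507.064ms (16/7)
16. 6593.407ms @ 10 + 1318.681ms (2)
17. 7912.088ms @ 12 + 989.011ms (3/2)
18. 8901.099ms @ 27/2 + 989.011ms (3/2)
19. 9890.11ms @ 15 + 659.341ms (1)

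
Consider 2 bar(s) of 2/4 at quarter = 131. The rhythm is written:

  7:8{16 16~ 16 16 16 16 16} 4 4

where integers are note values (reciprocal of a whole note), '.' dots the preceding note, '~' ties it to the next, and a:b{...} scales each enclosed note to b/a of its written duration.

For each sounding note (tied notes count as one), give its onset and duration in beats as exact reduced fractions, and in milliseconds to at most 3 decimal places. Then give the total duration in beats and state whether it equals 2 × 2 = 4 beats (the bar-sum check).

1) 0.0ms=0b +130.862ms=2/7b
2) 130.862ms=2/7b +261.723ms=4/7b
3) 392.585ms=6/7b +130.862ms=2/7b
4) 523.446ms=8/7b +130.862ms=2/7b
5) 654.308ms=10/7b +130.862ms=2/7b
6) 785.169ms=12/7b +130.862ms=2/7b
7) 916.031ms=2b +458.015ms=1b
8) 1374.046ms=3b +458.015ms=1b
Σ=4b of 4 (131bpm 2/4) — PASS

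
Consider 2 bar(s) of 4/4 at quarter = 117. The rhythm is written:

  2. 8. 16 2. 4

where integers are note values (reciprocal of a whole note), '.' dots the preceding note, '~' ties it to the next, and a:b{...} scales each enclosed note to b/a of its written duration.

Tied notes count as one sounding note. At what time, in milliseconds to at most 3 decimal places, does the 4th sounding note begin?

1. 0.0ms @ 0 + 1538.462ms (3)
2. 1538.462ms @ 3 + 384.615ms (3/4)
3. 1923.077ms @ 15/4 + 128.205ms (1/4)
4. 2051.282ms @ 4 + 1538.462ms (3)
5. 3589.744ms @ 7 + 512.821ms (1)

note 4 onset = 4b = 2051.282ms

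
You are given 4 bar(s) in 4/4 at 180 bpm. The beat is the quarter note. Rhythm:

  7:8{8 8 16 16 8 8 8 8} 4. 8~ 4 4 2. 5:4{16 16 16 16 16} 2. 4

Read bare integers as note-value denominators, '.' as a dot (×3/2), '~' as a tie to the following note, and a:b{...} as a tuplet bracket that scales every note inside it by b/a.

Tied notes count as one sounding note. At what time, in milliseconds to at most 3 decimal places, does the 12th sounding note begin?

note 12 onset = 8b = 2666.667ms

1. 0.0ms @ 0 + 190.476ms (4/7)
2. 190.476ms @ 4/7 + 190.476ms (4/7)
3. 380.952ms @ 8/7 + 95.238ms (2/7)
4. 476.19ms @ 10/7 + 95.238ms (2/7)
5. 571.429ms @ 12/7 + 190.476ms (4/7)
6. 761.905ms @ 16/7 + 190.476ms (4/7)
7. 952.381ms @ 20/7 + 190.476ms (4/7)
8. 1142.857ms @ 24/7 + 190.476ms (4/7)
9. 1333.333ms @ 4 + 500.0ms (3/2)
10. 1833.333ms @ 11/2 + 500.0ms (3/2)
11. 2333.333ms @ 7 + 333.333ms (1)
12. 2666.667ms @ 8 + 1000.0ms (3)
13. 3666.667ms @ 11 + 66.667ms (1/5)
14. 3733.333ms @ 56/5 + 66.667ms (1/5)
15. 3800.0ms @ 57/5 + 66.667ms (1/5)
16. 3866.667ms @ 58/5 + 66.667ms (1/5)
17. 3933.333ms @ 59/5 + 66.667ms (1/5)
18. 4000.0ms @ 12 + 1000.0ms (3)
19. 5000.0ms @ 15 + 333.333ms (1)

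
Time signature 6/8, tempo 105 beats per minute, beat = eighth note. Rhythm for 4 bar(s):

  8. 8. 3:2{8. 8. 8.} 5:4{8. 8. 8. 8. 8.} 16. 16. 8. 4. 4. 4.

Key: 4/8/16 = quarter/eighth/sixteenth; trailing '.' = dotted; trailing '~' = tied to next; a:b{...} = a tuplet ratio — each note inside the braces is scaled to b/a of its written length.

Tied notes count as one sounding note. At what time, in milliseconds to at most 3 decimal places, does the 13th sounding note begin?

1. 0.0ms @ 0 + 857.143ms (3/2)
2. 857.143ms @ 3/2 + 857.143ms (3/2)
3. 1714.286ms @ 3 + 571.429ms (1)
4. 2285.714ms @ 4 + 571.429ms (1)
5. 2857.143ms @ 5 + 571.429ms (1)
6. 3428.571ms @ 6 + 685.714ms (6/5)
7. 4114.286ms @ 36/5 + 685.714ms (6/5)
8. 4800.0ms @ 42/5 + 685.714ms (6/5)
9. 5485.714ms @ 48/5 + 685.714ms (6/5)
10. 6171.429ms @ 54/5 + 685.714ms (6/5)
11. 6857.143ms @ 12 + 428.571ms (3/4)
12. 7285.714ms @ 51/4 + 428.571ms (3/4)
13. 7714.286ms @ 27/2 + 857.143ms (3/2)
14. 8571.429ms @ 15 + 1714.286ms (3)
15. 10285.714ms @ 18 + 1714.286ms (3)
16. 12000.0ms @ 21 + 1714.286ms (3)

note 13 onset = 27/2b = 7714.286ms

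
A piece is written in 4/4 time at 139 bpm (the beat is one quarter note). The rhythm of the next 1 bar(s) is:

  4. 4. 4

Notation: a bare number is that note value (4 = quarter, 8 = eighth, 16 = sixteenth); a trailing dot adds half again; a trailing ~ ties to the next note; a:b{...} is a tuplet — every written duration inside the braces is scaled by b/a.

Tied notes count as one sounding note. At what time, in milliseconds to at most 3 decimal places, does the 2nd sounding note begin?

1. 0.0ms @ 0 + 647.482ms (3/2)
2. 647.482ms @ 3/2 + 647.482ms (3/2)
3. 1294.964ms @ 3 + 431.655ms (1)

note 2 onset = 3/2b = 647.482ms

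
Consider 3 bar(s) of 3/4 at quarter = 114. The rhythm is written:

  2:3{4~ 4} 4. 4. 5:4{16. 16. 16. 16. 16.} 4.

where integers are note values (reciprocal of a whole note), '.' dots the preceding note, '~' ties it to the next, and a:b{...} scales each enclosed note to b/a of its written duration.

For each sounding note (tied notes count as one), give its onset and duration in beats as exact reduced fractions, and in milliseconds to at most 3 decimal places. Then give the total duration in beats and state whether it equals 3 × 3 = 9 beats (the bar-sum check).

1) 0.0ms=0b +1578.947ms=3b
2) 1578.947ms=3b +789.474ms=3/2b
3) 2368.421ms=9/2b +789.474ms=3/2b
4) 3157.895ms=6b +157.895ms=3/10b
5) 3315.789ms=63/10b +157.895ms=3/10b
6) 3473.684ms=33/5b +157.895ms=3/10b
7) 3631.579ms=69/10b +157.895ms=3/10b
8) 3789.474ms=36/5b +157.895ms=3/10b
9) 3947.368ms=15/2b +789.474ms=3/2b
Σ=9b of 9 (114bpm 3/4) — PASS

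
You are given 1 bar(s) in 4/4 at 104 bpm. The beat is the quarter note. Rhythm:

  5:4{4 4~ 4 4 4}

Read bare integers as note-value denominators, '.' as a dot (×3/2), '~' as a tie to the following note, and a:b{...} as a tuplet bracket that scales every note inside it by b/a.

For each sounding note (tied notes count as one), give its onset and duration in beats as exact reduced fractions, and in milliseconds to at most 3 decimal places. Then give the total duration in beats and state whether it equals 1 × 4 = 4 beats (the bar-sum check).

1) 0.0ms=0b +461.538ms=4/5b
2) 461.538ms=4/5b +923.077ms=8/5b
3) 1384.615ms=12/5b +461.538ms=4/5b
4) 1846.154ms=16/5b +461.538ms=4/5b
Σ=4b of 4 (104bpm 4/4) — PASS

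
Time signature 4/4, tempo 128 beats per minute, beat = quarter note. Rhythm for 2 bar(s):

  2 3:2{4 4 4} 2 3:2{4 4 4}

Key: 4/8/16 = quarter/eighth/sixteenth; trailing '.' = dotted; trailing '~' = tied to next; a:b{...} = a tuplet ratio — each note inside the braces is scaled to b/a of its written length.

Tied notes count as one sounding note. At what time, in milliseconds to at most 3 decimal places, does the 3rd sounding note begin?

1. 0.0ms @ 0 + 937.5ms (2)
2. 937.5ms @ 2 + 312.5ms (2/3)
3. 1250.0ms @ 8/3 + 312.5ms (2/3)
4. 1562.5ms @ 10/3 + 312.5ms (2/3)
5. 1875.0ms @ 4 + 937.5ms (2)
6. 2812.5ms @ 6 + 312.5ms (2/3)
7. 3125.0ms @ 20/3 + 312.5ms (2/3)
8. 3437.5ms @ 22/3 + 312.5ms (2/3)

note 3 onset = 8/3b = 1250.0ms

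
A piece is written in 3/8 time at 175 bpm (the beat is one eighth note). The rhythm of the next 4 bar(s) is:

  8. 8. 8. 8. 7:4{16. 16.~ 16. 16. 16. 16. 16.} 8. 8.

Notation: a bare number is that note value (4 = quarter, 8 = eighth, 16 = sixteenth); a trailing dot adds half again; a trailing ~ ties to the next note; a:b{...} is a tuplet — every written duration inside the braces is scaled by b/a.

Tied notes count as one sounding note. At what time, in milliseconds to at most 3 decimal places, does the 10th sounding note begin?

note 10 onset = 60/7b = 2938.776ms

1. 0.0ms @ 0 + 514.286ms (3/2)
2. 514.286ms @ 3/2 + 514.286ms (3/2)
3. 1028.571ms @ 3 + 514.286ms (3/2)
4. 1542.857ms @ 9/2 + 514.286ms (3/2)
5. 2057.143ms @ 6 + 146.939ms (3/7)
6. 2204.082ms @ 45/7 + 293.878ms (6/7)
7. 2497.959ms @ 51/7 + 146.939ms (3/7)
8. 2644.898ms @ 54/7 + 146.939ms (3/7)
9. 2791.837ms @ 57/7 + 146.939ms (3/7)
10. 2938.776ms @ 60/7 + 146.939ms (3/7)
11. 3085.714ms @ 9 + 514.286ms (3/2)
12. 3600.0ms @ 21/2 + 514.286ms (3/2)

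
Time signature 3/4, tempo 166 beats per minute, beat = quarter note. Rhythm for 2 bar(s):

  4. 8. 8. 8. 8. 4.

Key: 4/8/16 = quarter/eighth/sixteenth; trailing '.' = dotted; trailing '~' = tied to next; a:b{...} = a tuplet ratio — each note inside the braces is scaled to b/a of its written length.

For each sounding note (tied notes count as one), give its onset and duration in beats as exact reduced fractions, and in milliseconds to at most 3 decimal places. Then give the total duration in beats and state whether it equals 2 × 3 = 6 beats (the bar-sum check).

1) 0.0ms=0b +542.169ms=3/2b
2) 542.169ms=3/2b +271.084ms=3/4b
3) 813.253ms=9/4b +271.084ms=3/4b
4) 1084.337ms=3b +271.084ms=3/4b
5) 1355.422ms=15/4b +271.084ms=3/4b
6) 1626.506ms=9/2b +542.169ms=3/2b
Σ=6b of 6 (166bpm 3/4) — PASS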